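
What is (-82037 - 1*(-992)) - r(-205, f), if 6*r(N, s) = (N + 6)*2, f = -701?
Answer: -242936/3 ≈ -80979.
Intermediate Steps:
r(N, s) = 2 + N/3 (r(N, s) = ((N + 6)*2)/6 = ((6 + N)*2)/6 = (12 + 2*N)/6 = 2 + N/3)
(-82037 - 1*(-992)) - r(-205, f) = (-82037 - 1*(-992)) - (2 + (1/3)*(-205)) = (-82037 + 992) - (2 - 205/3) = -81045 - 1*(-199/3) = -81045 + 199/3 = -242936/3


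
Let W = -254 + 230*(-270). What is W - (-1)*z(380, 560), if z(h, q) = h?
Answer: -61974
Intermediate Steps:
W = -62354 (W = -254 - 62100 = -62354)
W - (-1)*z(380, 560) = -62354 - (-1)*380 = -62354 - 1*(-380) = -62354 + 380 = -61974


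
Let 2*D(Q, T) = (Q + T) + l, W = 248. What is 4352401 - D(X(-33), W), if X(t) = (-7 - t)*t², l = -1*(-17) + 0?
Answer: 8676223/2 ≈ 4.3381e+6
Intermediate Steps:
l = 17 (l = 17 + 0 = 17)
X(t) = t²*(-7 - t)
D(Q, T) = 17/2 + Q/2 + T/2 (D(Q, T) = ((Q + T) + 17)/2 = (17 + Q + T)/2 = 17/2 + Q/2 + T/2)
4352401 - D(X(-33), W) = 4352401 - (17/2 + ((-33)²*(-7 - 1*(-33)))/2 + (½)*248) = 4352401 - (17/2 + (1089*(-7 + 33))/2 + 124) = 4352401 - (17/2 + (1089*26)/2 + 124) = 4352401 - (17/2 + (½)*28314 + 124) = 4352401 - (17/2 + 14157 + 124) = 4352401 - 1*28579/2 = 4352401 - 28579/2 = 8676223/2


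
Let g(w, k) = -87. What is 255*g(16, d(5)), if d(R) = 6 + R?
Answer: -22185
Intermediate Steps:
255*g(16, d(5)) = 255*(-87) = -22185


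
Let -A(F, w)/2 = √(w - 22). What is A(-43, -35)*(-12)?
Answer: 24*I*√57 ≈ 181.2*I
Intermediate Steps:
A(F, w) = -2*√(-22 + w) (A(F, w) = -2*√(w - 22) = -2*√(-22 + w))
A(-43, -35)*(-12) = -2*√(-22 - 35)*(-12) = -2*I*√57*(-12) = 24*I*√57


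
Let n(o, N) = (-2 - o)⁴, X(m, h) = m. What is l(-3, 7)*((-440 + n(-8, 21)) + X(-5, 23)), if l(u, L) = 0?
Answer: 0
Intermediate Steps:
l(-3, 7)*((-440 + n(-8, 21)) + X(-5, 23)) = 0*((-440 + (2 - 8)⁴) - 5) = 0*((-440 + (-6)⁴) - 5) = 0*((-440 + 1296) - 5) = 0*(856 - 5) = 0*851 = 0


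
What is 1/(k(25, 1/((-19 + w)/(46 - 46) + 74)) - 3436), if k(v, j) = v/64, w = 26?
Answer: -64/219879 ≈ -0.00029107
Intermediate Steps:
k(v, j) = v/64 (k(v, j) = v*(1/64) = v/64)
1/(k(25, 1/((-19 + w)/(46 - 46) + 74)) - 3436) = 1/((1/64)*25 - 3436) = 1/(25/64 - 3436) = 1/(-219879/64) = -64/219879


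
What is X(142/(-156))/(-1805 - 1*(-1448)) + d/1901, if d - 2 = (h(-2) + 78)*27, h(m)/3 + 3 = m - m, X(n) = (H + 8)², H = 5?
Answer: 344536/678657 ≈ 0.50767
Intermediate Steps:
X(n) = 169 (X(n) = (5 + 8)² = 13² = 169)
h(m) = -9 (h(m) = -9 + 3*(m - m) = -9 + 3*0 = -9 + 0 = -9)
d = 1865 (d = 2 + (-9 + 78)*27 = 2 + 69*27 = 2 + 1863 = 1865)
X(142/(-156))/(-1805 - 1*(-1448)) + d/1901 = 169/(-1805 - 1*(-1448)) + 1865/1901 = 169/(-1805 + 1448) + 1865*(1/1901) = 169/(-357) + 1865/1901 = 169*(-1/357) + 1865/1901 = -169/357 + 1865/1901 = 344536/678657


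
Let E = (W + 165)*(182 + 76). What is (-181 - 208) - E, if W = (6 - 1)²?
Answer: -49409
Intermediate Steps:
W = 25 (W = 5² = 25)
E = 49020 (E = (25 + 165)*(182 + 76) = 190*258 = 49020)
(-181 - 208) - E = (-181 - 208) - 1*49020 = -389 - 49020 = -49409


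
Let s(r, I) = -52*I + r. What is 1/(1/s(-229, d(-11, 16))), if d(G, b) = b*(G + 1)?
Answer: 8091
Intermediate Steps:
d(G, b) = b*(1 + G)
s(r, I) = r - 52*I
1/(1/s(-229, d(-11, 16))) = 1/(1/(-229 - 832*(1 - 11))) = 1/(1/(-229 - 832*(-10))) = 1/(1/(-229 - 52*(-160))) = 1/(1/(-229 + 8320)) = 1/(1/8091) = 8091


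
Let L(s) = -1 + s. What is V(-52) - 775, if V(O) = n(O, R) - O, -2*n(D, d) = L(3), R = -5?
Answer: -724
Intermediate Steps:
n(D, d) = -1 (n(D, d) = -(-1 + 3)/2 = -½*2 = -1)
V(O) = -1 - O
V(-52) - 775 = (-1 - 1*(-52)) - 775 = (-1 + 52) - 775 = 51 - 775 = -724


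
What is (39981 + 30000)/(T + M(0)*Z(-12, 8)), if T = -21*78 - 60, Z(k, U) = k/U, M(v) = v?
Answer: -23327/566 ≈ -41.214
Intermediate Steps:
T = -1698 (T = -1638 - 60 = -1698)
(39981 + 30000)/(T + M(0)*Z(-12, 8)) = (39981 + 30000)/(-1698 + 0*(-12/8)) = 69981/(-1698 + 0*(-12*1/8)) = 69981/(-1698 + 0*(-3/2)) = 69981/(-1698 + 0) = 69981/(-1698) = 69981*(-1/1698) = -23327/566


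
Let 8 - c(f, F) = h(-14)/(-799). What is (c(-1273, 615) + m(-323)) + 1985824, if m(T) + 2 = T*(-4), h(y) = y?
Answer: 1587710464/799 ≈ 1.9871e+6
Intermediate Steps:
m(T) = -2 - 4*T (m(T) = -2 + T*(-4) = -2 - 4*T)
c(f, F) = 6378/799 (c(f, F) = 8 - (-14)/(-799) = 8 - (-14)*(-1)/799 = 8 - 1*14/799 = 8 - 14/799 = 6378/799)
(c(-1273, 615) + m(-323)) + 1985824 = (6378/799 + (-2 - 4*(-323))) + 1985824 = (6378/799 + (-2 + 1292)) + 1985824 = (6378/799 + 1290) + 1985824 = 1037088/799 + 1985824 = 1587710464/799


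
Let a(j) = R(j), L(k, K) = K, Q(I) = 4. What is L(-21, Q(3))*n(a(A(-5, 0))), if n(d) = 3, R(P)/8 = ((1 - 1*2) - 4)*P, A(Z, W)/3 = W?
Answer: 12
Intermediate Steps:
A(Z, W) = 3*W
R(P) = -40*P (R(P) = 8*(((1 - 1*2) - 4)*P) = 8*(((1 - 2) - 4)*P) = 8*((-1 - 4)*P) = 8*(-5*P) = -40*P)
a(j) = -40*j
L(-21, Q(3))*n(a(A(-5, 0))) = 4*3 = 12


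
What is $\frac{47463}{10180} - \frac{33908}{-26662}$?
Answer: $\frac{805320973}{135709580} \approx 5.9342$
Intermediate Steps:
$\frac{47463}{10180} - \frac{33908}{-26662} = 47463 \cdot \frac{1}{10180} - - \frac{16954}{13331} = \frac{47463}{10180} + \frac{16954}{13331} = \frac{805320973}{135709580}$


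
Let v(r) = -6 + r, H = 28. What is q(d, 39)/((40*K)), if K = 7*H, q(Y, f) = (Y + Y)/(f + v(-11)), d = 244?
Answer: 61/21560 ≈ 0.0028293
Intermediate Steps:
q(Y, f) = 2*Y/(-17 + f) (q(Y, f) = (Y + Y)/(f + (-6 - 11)) = (2*Y)/(f - 17) = (2*Y)/(-17 + f) = 2*Y/(-17 + f))
K = 196 (K = 7*28 = 196)
q(d, 39)/((40*K)) = (2*244/(-17 + 39))/((40*196)) = (2*244/22)/7840 = (2*244*(1/22))*(1/7840) = (244/11)*(1/7840) = 61/21560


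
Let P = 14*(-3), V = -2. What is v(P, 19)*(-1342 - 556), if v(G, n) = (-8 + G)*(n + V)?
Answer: 1613300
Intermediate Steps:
P = -42
v(G, n) = (-8 + G)*(-2 + n) (v(G, n) = (-8 + G)*(n - 2) = (-8 + G)*(-2 + n))
v(P, 19)*(-1342 - 556) = (16 - 8*19 - 2*(-42) - 42*19)*(-1342 - 556) = (16 - 152 + 84 - 798)*(-1898) = -850*(-1898) = 1613300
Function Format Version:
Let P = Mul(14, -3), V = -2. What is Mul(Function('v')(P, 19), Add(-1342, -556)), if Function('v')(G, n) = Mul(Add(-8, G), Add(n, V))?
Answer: 1613300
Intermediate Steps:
P = -42
Function('v')(G, n) = Mul(Add(-8, G), Add(-2, n)) (Function('v')(G, n) = Mul(Add(-8, G), Add(n, -2)) = Mul(Add(-8, G), Add(-2, n)))
Mul(Function('v')(P, 19), Add(-1342, -556)) = Mul(Add(16, Mul(-8, 19), Mul(-2, -42), Mul(-42, 19)), Add(-1342, -556)) = Mul(Add(16, -152, 84, -798), -1898) = Mul(-850, -1898) = 1613300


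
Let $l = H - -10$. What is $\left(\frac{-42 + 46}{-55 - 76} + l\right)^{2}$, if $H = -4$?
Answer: $\frac{611524}{17161} \approx 35.635$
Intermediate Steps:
$l = 6$ ($l = -4 - -10 = -4 + 10 = 6$)
$\left(\frac{-42 + 46}{-55 - 76} + l\right)^{2} = \left(\frac{-42 + 46}{-55 - 76} + 6\right)^{2} = \left(\frac{4}{-131} + 6\right)^{2} = \left(4 \left(- \frac{1}{131}\right) + 6\right)^{2} = \left(- \frac{4}{131} + 6\right)^{2} = \left(\frac{782}{131}\right)^{2} = \frac{611524}{17161}$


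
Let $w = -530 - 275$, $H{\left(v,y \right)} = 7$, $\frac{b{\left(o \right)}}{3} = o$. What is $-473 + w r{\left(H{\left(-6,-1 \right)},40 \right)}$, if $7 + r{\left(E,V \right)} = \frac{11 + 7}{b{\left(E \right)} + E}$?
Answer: $\frac{9289}{2} \approx 4644.5$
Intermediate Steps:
$b{\left(o \right)} = 3 o$
$w = -805$
$r{\left(E,V \right)} = -7 + \frac{9}{2 E}$ ($r{\left(E,V \right)} = -7 + \frac{11 + 7}{3 E + E} = -7 + \frac{18}{4 E} = -7 + 18 \frac{1}{4 E} = -7 + \frac{9}{2 E}$)
$-473 + w r{\left(H{\left(-6,-1 \right)},40 \right)} = -473 - 805 \left(-7 + \frac{9}{2 \cdot 7}\right) = -473 - 805 \left(-7 + \frac{9}{2} \cdot \frac{1}{7}\right) = -473 - 805 \left(-7 + \frac{9}{14}\right) = -473 - - \frac{10235}{2} = -473 + \frac{10235}{2} = \frac{9289}{2}$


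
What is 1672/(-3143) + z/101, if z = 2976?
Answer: 9184696/317443 ≈ 28.933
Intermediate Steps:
1672/(-3143) + z/101 = 1672/(-3143) + 2976/101 = 1672*(-1/3143) + 2976*(1/101) = -1672/3143 + 2976/101 = 9184696/317443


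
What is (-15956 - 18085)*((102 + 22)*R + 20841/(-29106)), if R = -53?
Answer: 103368723911/462 ≈ 2.2374e+8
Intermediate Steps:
(-15956 - 18085)*((102 + 22)*R + 20841/(-29106)) = (-15956 - 18085)*((102 + 22)*(-53) + 20841/(-29106)) = -34041*(124*(-53) + 20841*(-1/29106)) = -34041*(-6572 - 6947/9702) = -34041*(-63768491/9702) = 103368723911/462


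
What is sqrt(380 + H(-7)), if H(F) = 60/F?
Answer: 10*sqrt(182)/7 ≈ 19.272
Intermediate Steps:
sqrt(380 + H(-7)) = sqrt(380 + 60/(-7)) = sqrt(380 + 60*(-1/7)) = sqrt(380 - 60/7) = sqrt(2600/7) = 10*sqrt(182)/7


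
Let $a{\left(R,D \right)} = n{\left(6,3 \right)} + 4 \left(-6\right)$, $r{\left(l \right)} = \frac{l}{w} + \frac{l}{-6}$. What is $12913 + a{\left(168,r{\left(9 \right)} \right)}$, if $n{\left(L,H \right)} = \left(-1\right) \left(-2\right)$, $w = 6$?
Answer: $12891$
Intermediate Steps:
$r{\left(l \right)} = 0$ ($r{\left(l \right)} = \frac{l}{6} + \frac{l}{-6} = l \frac{1}{6} + l \left(- \frac{1}{6}\right) = \frac{l}{6} - \frac{l}{6} = 0$)
$n{\left(L,H \right)} = 2$
$a{\left(R,D \right)} = -22$ ($a{\left(R,D \right)} = 2 + 4 \left(-6\right) = 2 - 24 = -22$)
$12913 + a{\left(168,r{\left(9 \right)} \right)} = 12913 - 22 = 12891$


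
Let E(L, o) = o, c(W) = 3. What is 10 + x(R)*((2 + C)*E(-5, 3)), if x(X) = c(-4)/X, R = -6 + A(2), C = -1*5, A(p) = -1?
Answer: 97/7 ≈ 13.857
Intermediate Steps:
C = -5
R = -7 (R = -6 - 1 = -7)
x(X) = 3/X
10 + x(R)*((2 + C)*E(-5, 3)) = 10 + (3/(-7))*((2 - 5)*3) = 10 + (3*(-1/7))*(-3*3) = 10 - 3/7*(-9) = 10 + 27/7 = 97/7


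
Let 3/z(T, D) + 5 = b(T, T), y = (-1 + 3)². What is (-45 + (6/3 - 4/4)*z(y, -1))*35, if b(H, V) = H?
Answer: -1680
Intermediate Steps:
y = 4 (y = 2² = 4)
z(T, D) = 3/(-5 + T)
(-45 + (6/3 - 4/4)*z(y, -1))*35 = (-45 + (6/3 - 4/4)*(3/(-5 + 4)))*35 = (-45 + (6*(⅓) - 4*¼)*(3/(-1)))*35 = (-45 + (2 - 1)*(3*(-1)))*35 = (-45 + 1*(-3))*35 = (-45 - 3)*35 = -48*35 = -1680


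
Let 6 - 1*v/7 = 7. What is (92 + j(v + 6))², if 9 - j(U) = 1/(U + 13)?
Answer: 1466521/144 ≈ 10184.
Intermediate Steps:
v = -7 (v = 42 - 7*7 = 42 - 49 = -7)
j(U) = 9 - 1/(13 + U) (j(U) = 9 - 1/(U + 13) = 9 - 1/(13 + U))
(92 + j(v + 6))² = (92 + (116 + 9*(-7 + 6))/(13 + (-7 + 6)))² = (92 + (116 + 9*(-1))/(13 - 1))² = (92 + (116 - 9)/12)² = (92 + (1/12)*107)² = (92 + 107/12)² = (1211/12)² = 1466521/144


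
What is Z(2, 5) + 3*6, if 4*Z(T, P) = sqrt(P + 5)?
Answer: 18 + sqrt(10)/4 ≈ 18.791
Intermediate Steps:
Z(T, P) = sqrt(5 + P)/4 (Z(T, P) = sqrt(P + 5)/4 = sqrt(5 + P)/4)
Z(2, 5) + 3*6 = sqrt(5 + 5)/4 + 3*6 = sqrt(10)/4 + 18 = 18 + sqrt(10)/4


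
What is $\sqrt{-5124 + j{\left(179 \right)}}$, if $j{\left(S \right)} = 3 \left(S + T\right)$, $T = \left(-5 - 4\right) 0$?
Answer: $i \sqrt{4587} \approx 67.727 i$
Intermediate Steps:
$T = 0$ ($T = \left(-9\right) 0 = 0$)
$j{\left(S \right)} = 3 S$ ($j{\left(S \right)} = 3 \left(S + 0\right) = 3 S$)
$\sqrt{-5124 + j{\left(179 \right)}} = \sqrt{-5124 + 3 \cdot 179} = \sqrt{-5124 + 537} = \sqrt{-4587} = i \sqrt{4587}$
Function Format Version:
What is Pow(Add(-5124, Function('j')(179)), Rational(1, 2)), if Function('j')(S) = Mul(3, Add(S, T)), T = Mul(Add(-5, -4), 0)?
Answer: Mul(I, Pow(4587, Rational(1, 2))) ≈ Mul(67.727, I)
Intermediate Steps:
T = 0 (T = Mul(-9, 0) = 0)
Function('j')(S) = Mul(3, S) (Function('j')(S) = Mul(3, Add(S, 0)) = Mul(3, S))
Pow(Add(-5124, Function('j')(179)), Rational(1, 2)) = Pow(Add(-5124, Mul(3, 179)), Rational(1, 2)) = Pow(Add(-5124, 537), Rational(1, 2)) = Pow(-4587, Rational(1, 2)) = Mul(I, Pow(4587, Rational(1, 2)))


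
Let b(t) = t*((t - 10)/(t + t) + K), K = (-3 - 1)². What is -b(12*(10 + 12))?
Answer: -4351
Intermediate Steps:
K = 16 (K = (-4)² = 16)
b(t) = t*(16 + (-10 + t)/(2*t)) (b(t) = t*((t - 10)/(t + t) + 16) = t*((-10 + t)/((2*t)) + 16) = t*((-10 + t)*(1/(2*t)) + 16) = t*((-10 + t)/(2*t) + 16) = t*(16 + (-10 + t)/(2*t)))
-b(12*(10 + 12)) = -(-5 + 33*(12*(10 + 12))/2) = -(-5 + 33*(12*22)/2) = -(-5 + (33/2)*264) = -(-5 + 4356) = -1*4351 = -4351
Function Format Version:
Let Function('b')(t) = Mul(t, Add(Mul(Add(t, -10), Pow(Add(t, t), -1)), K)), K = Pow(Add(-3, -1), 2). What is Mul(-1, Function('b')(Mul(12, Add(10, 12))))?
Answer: -4351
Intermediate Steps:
K = 16 (K = Pow(-4, 2) = 16)
Function('b')(t) = Mul(t, Add(16, Mul(Rational(1, 2), Pow(t, -1), Add(-10, t)))) (Function('b')(t) = Mul(t, Add(Mul(Add(t, -10), Pow(Add(t, t), -1)), 16)) = Mul(t, Add(Mul(Add(-10, t), Pow(Mul(2, t), -1)), 16)) = Mul(t, Add(Mul(Add(-10, t), Mul(Rational(1, 2), Pow(t, -1))), 16)) = Mul(t, Add(Mul(Rational(1, 2), Pow(t, -1), Add(-10, t)), 16)) = Mul(t, Add(16, Mul(Rational(1, 2), Pow(t, -1), Add(-10, t)))))
Mul(-1, Function('b')(Mul(12, Add(10, 12)))) = Mul(-1, Add(-5, Mul(Rational(33, 2), Mul(12, Add(10, 12))))) = Mul(-1, Add(-5, Mul(Rational(33, 2), Mul(12, 22)))) = Mul(-1, Add(-5, Mul(Rational(33, 2), 264))) = Mul(-1, Add(-5, 4356)) = Mul(-1, 4351) = -4351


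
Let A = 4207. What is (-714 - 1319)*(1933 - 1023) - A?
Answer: -1854237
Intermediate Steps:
(-714 - 1319)*(1933 - 1023) - A = (-714 - 1319)*(1933 - 1023) - 1*4207 = -2033*910 - 4207 = -1850030 - 4207 = -1854237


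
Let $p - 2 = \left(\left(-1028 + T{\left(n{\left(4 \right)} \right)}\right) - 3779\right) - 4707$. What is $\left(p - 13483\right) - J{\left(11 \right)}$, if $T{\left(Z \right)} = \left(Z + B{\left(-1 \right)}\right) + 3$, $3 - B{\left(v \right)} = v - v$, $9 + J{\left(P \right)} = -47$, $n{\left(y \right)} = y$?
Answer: $-22929$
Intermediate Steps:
$J{\left(P \right)} = -56$ ($J{\left(P \right)} = -9 - 47 = -56$)
$B{\left(v \right)} = 3$ ($B{\left(v \right)} = 3 - \left(v - v\right) = 3 - 0 = 3 + 0 = 3$)
$T{\left(Z \right)} = 6 + Z$ ($T{\left(Z \right)} = \left(Z + 3\right) + 3 = \left(3 + Z\right) + 3 = 6 + Z$)
$p = -9502$ ($p = 2 + \left(\left(\left(-1028 + \left(6 + 4\right)\right) - 3779\right) - 4707\right) = 2 + \left(\left(\left(-1028 + 10\right) - 3779\right) - 4707\right) = 2 - 9504 = -9502$)
$\left(p - 13483\right) - J{\left(11 \right)} = \left(-9502 - 13483\right) - -56 = -22985 + 56 = -22929$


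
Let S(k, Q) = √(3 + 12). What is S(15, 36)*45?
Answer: 45*√15 ≈ 174.28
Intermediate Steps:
S(k, Q) = √15
S(15, 36)*45 = √15*45 = 45*√15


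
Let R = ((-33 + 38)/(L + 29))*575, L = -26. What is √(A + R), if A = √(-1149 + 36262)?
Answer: √(8625 + 9*√35113)/3 ≈ 33.848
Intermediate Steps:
A = √35113 ≈ 187.38
R = 2875/3 (R = ((-33 + 38)/(-26 + 29))*575 = (5/3)*575 = 2875/3 ≈ 958.33)
√(A + R) = √(√35113 + 2875/3) = √(2875/3 + √35113)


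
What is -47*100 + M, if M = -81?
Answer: -4781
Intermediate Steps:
-47*100 + M = -47*100 - 81 = -4700 - 81 = -4781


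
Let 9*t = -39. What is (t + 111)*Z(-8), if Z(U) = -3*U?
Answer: 2560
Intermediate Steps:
t = -13/3 (t = (1/9)*(-39) = -13/3 ≈ -4.3333)
(t + 111)*Z(-8) = (-13/3 + 111)*(-3*(-8)) = (320/3)*24 = 2560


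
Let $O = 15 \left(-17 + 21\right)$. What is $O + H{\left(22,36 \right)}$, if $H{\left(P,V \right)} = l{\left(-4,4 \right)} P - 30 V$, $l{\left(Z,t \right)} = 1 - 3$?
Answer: $-1064$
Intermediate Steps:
$l{\left(Z,t \right)} = -2$ ($l{\left(Z,t \right)} = 1 - 3 = -2$)
$O = 60$ ($O = 15 \cdot 4 = 60$)
$H{\left(P,V \right)} = - 30 V - 2 P$ ($H{\left(P,V \right)} = - 2 P - 30 V = - 30 V - 2 P$)
$O + H{\left(22,36 \right)} = 60 - 1124 = -1064$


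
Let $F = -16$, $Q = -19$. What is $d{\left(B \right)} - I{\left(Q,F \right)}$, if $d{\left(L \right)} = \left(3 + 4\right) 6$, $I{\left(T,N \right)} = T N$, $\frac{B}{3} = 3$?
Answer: $-262$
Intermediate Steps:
$B = 9$ ($B = 3 \cdot 3 = 9$)
$I{\left(T,N \right)} = N T$
$d{\left(L \right)} = 42$ ($d{\left(L \right)} = 7 \cdot 6 = 42$)
$d{\left(B \right)} - I{\left(Q,F \right)} = 42 - \left(-16\right) \left(-19\right) = 42 - 304 = -262$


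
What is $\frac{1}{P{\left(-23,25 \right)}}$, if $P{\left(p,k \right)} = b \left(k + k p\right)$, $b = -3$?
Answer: $\frac{1}{1650} \approx 0.00060606$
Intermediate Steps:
$P{\left(p,k \right)} = - 3 k - 3 k p$ ($P{\left(p,k \right)} = - 3 \left(k + k p\right) = - 3 k - 3 k p$)
$\frac{1}{P{\left(-23,25 \right)}} = \frac{1}{\left(-3\right) 25 \left(1 - 23\right)} = \frac{1}{\left(-3\right) 25 \left(-22\right)} = \frac{1}{1650}$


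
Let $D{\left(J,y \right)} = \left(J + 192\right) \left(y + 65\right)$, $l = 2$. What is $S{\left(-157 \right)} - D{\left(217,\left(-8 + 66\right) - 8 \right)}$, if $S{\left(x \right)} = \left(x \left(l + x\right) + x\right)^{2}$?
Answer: $584528649$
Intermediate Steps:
$S{\left(x \right)} = \left(x + x \left(2 + x\right)\right)^{2}$ ($S{\left(x \right)} = \left(x \left(2 + x\right) + x\right)^{2} = \left(x + x \left(2 + x\right)\right)^{2}$)
$D{\left(J,y \right)} = \left(65 + y\right) \left(192 + J\right)$ ($D{\left(J,y \right)} = \left(192 + J\right) \left(65 + y\right) = \left(65 + y\right) \left(192 + J\right)$)
$S{\left(-157 \right)} - D{\left(217,\left(-8 + 66\right) - 8 \right)} = \left(-157\right)^{2} \left(3 - 157\right)^{2} - \left(12480 + 65 \cdot 217 + 192 \left(\left(-8 + 66\right) - 8\right) + 217 \left(\left(-8 + 66\right) - 8\right)\right) = 24649 \left(-154\right)^{2} - \left(12480 + 14105 + 192 \left(58 - 8\right) + 217 \left(58 - 8\right)\right) = 24649 \cdot 23716 - \left(12480 + 14105 + 192 \cdot 50 + 217 \cdot 50\right) = 584575684 - \left(12480 + 14105 + 9600 + 10850\right) = 584575684 - 47035 = 584528649$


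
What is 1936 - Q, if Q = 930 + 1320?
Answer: -314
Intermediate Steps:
Q = 2250
1936 - Q = 1936 - 1*2250 = 1936 - 2250 = -314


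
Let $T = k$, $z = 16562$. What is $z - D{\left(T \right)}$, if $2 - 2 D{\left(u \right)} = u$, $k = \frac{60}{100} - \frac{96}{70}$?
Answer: $\frac{1159243}{70} \approx 16561.0$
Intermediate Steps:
$k = - \frac{27}{35}$ ($k = 60 \cdot \frac{1}{100} - \frac{48}{35} = \frac{3}{5} - \frac{48}{35} = - \frac{27}{35} \approx -0.77143$)
$T = - \frac{27}{35} \approx -0.77143$
$D{\left(u \right)} = 1 - \frac{u}{2}$
$z - D{\left(T \right)} = 16562 - \left(1 - - \frac{27}{70}\right) = 16562 - \left(1 + \frac{27}{70}\right) = 16562 - \frac{97}{70} = \frac{1159243}{70}$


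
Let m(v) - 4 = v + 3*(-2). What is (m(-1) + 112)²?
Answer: 11881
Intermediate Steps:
m(v) = -2 + v (m(v) = 4 + (v + 3*(-2)) = 4 + (v - 6) = 4 + (-6 + v) = -2 + v)
(m(-1) + 112)² = ((-2 - 1) + 112)² = (-3 + 112)² = 109² = 11881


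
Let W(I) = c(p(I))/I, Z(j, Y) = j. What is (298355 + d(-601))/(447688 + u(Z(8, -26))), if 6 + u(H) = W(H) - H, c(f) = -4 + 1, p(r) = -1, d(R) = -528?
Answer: 2382616/3581389 ≈ 0.66528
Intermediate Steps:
c(f) = -3
W(I) = -3/I
u(H) = -6 - H - 3/H (u(H) = -6 + (-3/H - H) = -6 + (-H - 3/H) = -6 - H - 3/H)
(298355 + d(-601))/(447688 + u(Z(8, -26))) = (298355 - 528)/(447688 + (-6 - 1*8 - 3/8)) = 297827/(447688 + (-6 - 8 - 3*⅛)) = 297827/(447688 + (-6 - 8 - 3/8)) = 297827/(447688 - 115/8) = 297827/(3581389/8) = 297827*(8/3581389) = 2382616/3581389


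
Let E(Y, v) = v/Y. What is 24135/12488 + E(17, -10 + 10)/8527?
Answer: 24135/12488 ≈ 1.9327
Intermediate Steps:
24135/12488 + E(17, -10 + 10)/8527 = 24135/12488 + ((-10 + 10)/17)/8527 = 24135*(1/12488) + (0*(1/17))*(1/8527) = 24135/12488 + 0*(1/8527) = 24135/12488 + 0 = 24135/12488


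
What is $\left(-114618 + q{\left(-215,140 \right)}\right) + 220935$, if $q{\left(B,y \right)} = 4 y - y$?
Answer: $106737$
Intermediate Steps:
$q{\left(B,y \right)} = 3 y$
$\left(-114618 + q{\left(-215,140 \right)}\right) + 220935 = \left(-114618 + 3 \cdot 140\right) + 220935 = \left(-114618 + 420\right) + 220935 = -114198 + 220935 = 106737$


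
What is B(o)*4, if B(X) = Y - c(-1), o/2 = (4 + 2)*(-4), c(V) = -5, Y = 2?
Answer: 28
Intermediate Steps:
o = -48 (o = 2*((4 + 2)*(-4)) = 2*(6*(-4)) = 2*(-24) = -48)
B(X) = 7 (B(X) = 2 - 1*(-5) = 2 + 5 = 7)
B(o)*4 = 7*4 = 28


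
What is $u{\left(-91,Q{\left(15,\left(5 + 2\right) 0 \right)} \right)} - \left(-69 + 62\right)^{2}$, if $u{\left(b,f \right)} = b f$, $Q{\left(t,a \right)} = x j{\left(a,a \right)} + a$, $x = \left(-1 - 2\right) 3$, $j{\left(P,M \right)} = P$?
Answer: $-49$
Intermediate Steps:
$x = -9$ ($x = \left(-3\right) 3 = -9$)
$Q{\left(t,a \right)} = - 8 a$ ($Q{\left(t,a \right)} = - 9 a + a = - 8 a$)
$u{\left(-91,Q{\left(15,\left(5 + 2\right) 0 \right)} \right)} - \left(-69 + 62\right)^{2} = - 91 \left(- 8 \left(5 + 2\right) 0\right) - \left(-69 + 62\right)^{2} = - 91 \left(- 8 \cdot 7 \cdot 0\right) - \left(-7\right)^{2} = - 91 \left(\left(-8\right) 0\right) - 49 = \left(-91\right) 0 - 49 = 0 - 49 = -49$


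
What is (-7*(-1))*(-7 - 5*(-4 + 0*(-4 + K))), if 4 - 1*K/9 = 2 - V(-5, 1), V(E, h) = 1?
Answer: 91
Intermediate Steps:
K = 27 (K = 36 - 9*(2 - 1*1) = 36 - 9*(2 - 1) = 36 - 9*1 = 36 - 9 = 27)
(-7*(-1))*(-7 - 5*(-4 + 0*(-4 + K))) = (-7*(-1))*(-7 - 5*(-4 + 0*(-4 + 27))) = 7*(-7 - 5*(-4 + 0*23)) = 7*(-7 - 5*(-4 + 0)) = 7*(-7 - 5*(-4)) = 7*(-7 + 20) = 7*13 = 91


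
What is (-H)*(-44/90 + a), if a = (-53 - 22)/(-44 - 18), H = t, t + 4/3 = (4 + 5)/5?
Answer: -14077/41850 ≈ -0.33637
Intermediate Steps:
t = 7/15 (t = -4/3 + (4 + 5)/5 = -4/3 + (1/5)*9 = -4/3 + 9/5 = 7/15 ≈ 0.46667)
H = 7/15 ≈ 0.46667
a = 75/62 (a = -75/(-62) = -75*(-1/62) = 75/62 ≈ 1.2097)
(-H)*(-44/90 + a) = (-1*7/15)*(-44/90 + 75/62) = -7*(-44*1/90 + 75/62)/15 = -7*(-22/45 + 75/62)/15 = -7/15*2011/2790 = -14077/41850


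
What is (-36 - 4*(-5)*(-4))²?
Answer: 13456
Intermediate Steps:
(-36 - 4*(-5)*(-4))² = (-36 + 20*(-4))² = (-36 - 80)² = (-116)² = 13456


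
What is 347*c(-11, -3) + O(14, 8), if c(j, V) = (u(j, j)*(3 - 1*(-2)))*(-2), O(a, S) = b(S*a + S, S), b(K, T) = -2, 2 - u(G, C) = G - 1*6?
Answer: -65932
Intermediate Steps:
u(G, C) = 8 - G (u(G, C) = 2 - (G - 1*6) = 2 - (G - 6) = 2 - (-6 + G) = 2 + (6 - G) = 8 - G)
O(a, S) = -2
c(j, V) = -80 + 10*j (c(j, V) = ((8 - j)*(3 - 1*(-2)))*(-2) = ((8 - j)*(3 + 2))*(-2) = ((8 - j)*5)*(-2) = (40 - 5*j)*(-2) = -80 + 10*j)
347*c(-11, -3) + O(14, 8) = 347*(-80 + 10*(-11)) - 2 = 347*(-80 - 110) - 2 = 347*(-190) - 2 = -65930 - 2 = -65932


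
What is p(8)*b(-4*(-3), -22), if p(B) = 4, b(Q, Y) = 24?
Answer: 96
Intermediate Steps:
p(8)*b(-4*(-3), -22) = 4*24 = 96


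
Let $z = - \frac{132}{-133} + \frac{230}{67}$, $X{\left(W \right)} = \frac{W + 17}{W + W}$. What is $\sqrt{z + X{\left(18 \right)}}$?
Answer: $\frac{\sqrt{15429476699}}{53466} \approx 2.3233$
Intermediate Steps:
$X{\left(W \right)} = \frac{17 + W}{2 W}$
$z = \frac{39434}{8911}$ ($z = \left(-132\right) \left(- \frac{1}{133}\right) + 230 \cdot \frac{1}{67} = \frac{132}{133} + \frac{230}{67} = \frac{39434}{8911} \approx 4.4253$)
$\sqrt{z + X{\left(18 \right)}} = \sqrt{\frac{39434}{8911} + \frac{17 + 18}{2 \cdot 18}} = \sqrt{\frac{39434}{8911} + \frac{1}{2} \cdot \frac{1}{18} \cdot 35} = \sqrt{\frac{39434}{8911} + \frac{35}{36}} = \sqrt{\frac{1731509}{320796}} = \frac{\sqrt{15429476699}}{53466}$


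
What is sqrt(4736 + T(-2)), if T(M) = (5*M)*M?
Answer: 2*sqrt(1189) ≈ 68.964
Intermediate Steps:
T(M) = 5*M**2
sqrt(4736 + T(-2)) = sqrt(4736 + 5*(-2)**2) = sqrt(4736 + 5*4) = sqrt(4736 + 20) = sqrt(4756) = 2*sqrt(1189)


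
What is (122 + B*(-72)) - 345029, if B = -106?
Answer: -337275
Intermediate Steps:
(122 + B*(-72)) - 345029 = (122 - 106*(-72)) - 345029 = (122 + 7632) - 345029 = 7754 - 345029 = -337275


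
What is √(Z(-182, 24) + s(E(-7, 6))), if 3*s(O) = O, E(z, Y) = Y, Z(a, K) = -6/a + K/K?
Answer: 2*√6279/91 ≈ 1.7415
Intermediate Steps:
Z(a, K) = 1 - 6/a (Z(a, K) = -6/a + 1 = 1 - 6/a)
s(O) = O/3
√(Z(-182, 24) + s(E(-7, 6))) = √((-6 - 182)/(-182) + (⅓)*6) = √(-1/182*(-188) + 2) = √(94/91 + 2) = √(276/91) = 2*√6279/91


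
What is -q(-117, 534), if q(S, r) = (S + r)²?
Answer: -173889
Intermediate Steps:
-q(-117, 534) = -(-117 + 534)² = -1*417² = -1*173889 = -173889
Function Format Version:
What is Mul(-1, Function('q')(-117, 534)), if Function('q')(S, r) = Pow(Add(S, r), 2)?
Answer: -173889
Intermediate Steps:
Mul(-1, Function('q')(-117, 534)) = Mul(-1, Pow(Add(-117, 534), 2)) = Mul(-1, Pow(417, 2)) = Mul(-1, 173889) = -173889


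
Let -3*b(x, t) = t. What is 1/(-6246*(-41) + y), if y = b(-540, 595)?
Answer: 3/767663 ≈ 3.9080e-6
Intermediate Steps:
b(x, t) = -t/3
y = -595/3 (y = -⅓*595 = -595/3 ≈ -198.33)
1/(-6246*(-41) + y) = 1/(-6246*(-41) - 595/3) = 1/(256086 - 595/3) = 1/(767663/3) = 3/767663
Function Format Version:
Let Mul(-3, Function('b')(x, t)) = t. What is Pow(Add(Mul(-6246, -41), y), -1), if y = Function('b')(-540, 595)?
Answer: Rational(3, 767663) ≈ 3.9080e-6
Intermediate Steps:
Function('b')(x, t) = Mul(Rational(-1, 3), t)
y = Rational(-595, 3) (y = Mul(Rational(-1, 3), 595) = Rational(-595, 3) ≈ -198.33)
Pow(Add(Mul(-6246, -41), y), -1) = Pow(Add(Mul(-6246, -41), Rational(-595, 3)), -1) = Pow(Add(256086, Rational(-595, 3)), -1) = Pow(Rational(767663, 3), -1) = Rational(3, 767663)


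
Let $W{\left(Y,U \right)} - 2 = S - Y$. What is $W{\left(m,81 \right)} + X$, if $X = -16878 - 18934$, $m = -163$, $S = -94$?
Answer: $-35741$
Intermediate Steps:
$X = -35812$
$W{\left(Y,U \right)} = -92 - Y$ ($W{\left(Y,U \right)} = 2 - \left(94 + Y\right) = -92 - Y$)
$W{\left(m,81 \right)} + X = \left(-92 - -163\right) - 35812 = \left(-92 + 163\right) - 35812 = 71 - 35812 = -35741$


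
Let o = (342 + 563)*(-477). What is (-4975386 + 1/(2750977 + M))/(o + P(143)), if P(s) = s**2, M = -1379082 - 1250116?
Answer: 605897531693/50079908844 ≈ 12.099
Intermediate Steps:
o = -431685 (o = 905*(-477) = -431685)
M = -2629198
(-4975386 + 1/(2750977 + M))/(o + P(143)) = (-4975386 + 1/(2750977 - 2629198))/(-431685 + 143**2) = (-4975386 + 1/121779)/(-431685 + 20449) = (-4975386 + 1/121779)/(-411236) = -605897531693/121779*(-1/411236) = 605897531693/50079908844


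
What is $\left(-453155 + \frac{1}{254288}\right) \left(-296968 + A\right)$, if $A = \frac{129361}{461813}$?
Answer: $\frac{687100405530727163439}{5105804528} \approx 1.3457 \cdot 10^{11}$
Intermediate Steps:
$A = \frac{129361}{461813}$ ($A = 129361 \cdot \frac{1}{461813} = \frac{129361}{461813} \approx 0.28012$)
$\left(-453155 + \frac{1}{254288}\right) \left(-296968 + A\right) = \left(-453155 + \frac{1}{254288}\right) \left(-296968 + \frac{129361}{461813}\right) = \left(-453155 + \frac{1}{254288}\right) \left(- \frac{137143553623}{461813}\right) = \left(- \frac{115231878639}{254288}\right) \left(- \frac{137143553623}{461813}\right) = \frac{687100405530727163439}{5105804528}$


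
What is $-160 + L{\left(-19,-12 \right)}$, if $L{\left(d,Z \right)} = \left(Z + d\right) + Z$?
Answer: $-203$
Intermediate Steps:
$L{\left(d,Z \right)} = d + 2 Z$
$-160 + L{\left(-19,-12 \right)} = -160 + \left(-19 + 2 \left(-12\right)\right) = -160 - 43 = -203$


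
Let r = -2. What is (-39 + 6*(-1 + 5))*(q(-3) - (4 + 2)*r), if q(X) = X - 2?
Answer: -105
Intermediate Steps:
q(X) = -2 + X
(-39 + 6*(-1 + 5))*(q(-3) - (4 + 2)*r) = (-39 + 6*(-1 + 5))*((-2 - 3) - (4 + 2)*(-2)) = (-39 + 6*4)*(-5 - 6*(-2)) = (-39 + 24)*(-5 - 1*(-12)) = -15*(-5 + 12) = -15*7 = -105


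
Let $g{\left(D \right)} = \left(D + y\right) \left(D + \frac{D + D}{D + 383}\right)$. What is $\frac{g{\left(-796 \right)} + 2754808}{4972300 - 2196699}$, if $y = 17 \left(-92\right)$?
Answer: $\frac{32369896}{19429207} \approx 1.666$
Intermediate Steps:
$y = -1564$
$g{\left(D \right)} = \left(-1564 + D\right) \left(D + \frac{2 D}{383 + D}\right)$ ($g{\left(D \right)} = \left(D - 1564\right) \left(D + \frac{D + D}{D + 383}\right) = \left(-1564 + D\right) \left(D + \frac{2 D}{383 + D}\right)$)
$\frac{g{\left(-796 \right)} + 2754808}{4972300 - 2196699} = \frac{- \frac{796 \left(-602140 + \left(-796\right)^{2} - -938484\right)}{383 - 796} + 2754808}{4972300 - 2196699} = \frac{- \frac{796 \left(-602140 + 633616 + 938484\right)}{-413} + 2754808}{2775601} = \left(\left(-796\right) \left(- \frac{1}{413}\right) 969960 + 2754808\right) \frac{1}{2775601} = \left(\frac{13086240}{7} + 2754808\right) \frac{1}{2775601} = \frac{32369896}{7} \cdot \frac{1}{2775601} = \frac{32369896}{19429207}$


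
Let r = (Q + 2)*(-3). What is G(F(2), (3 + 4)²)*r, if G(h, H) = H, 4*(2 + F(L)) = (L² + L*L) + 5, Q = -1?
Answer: -147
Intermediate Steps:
F(L) = -¾ + L²/2 (F(L) = -2 + ((L² + L*L) + 5)/4 = -2 + ((L² + L²) + 5)/4 = -2 + (2*L² + 5)/4 = -2 + (5 + 2*L²)/4 = -2 + (5/4 + L²/2) = -¾ + L²/2)
r = -3 (r = (-1 + 2)*(-3) = 1*(-3) = -3)
G(F(2), (3 + 4)²)*r = (3 + 4)²*(-3) = 7²*(-3) = 49*(-3) = -147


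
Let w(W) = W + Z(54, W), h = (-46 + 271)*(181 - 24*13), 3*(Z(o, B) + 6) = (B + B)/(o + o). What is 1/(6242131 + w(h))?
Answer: 18/111824425 ≈ 1.6097e-7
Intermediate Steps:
Z(o, B) = -6 + B/(3*o) (Z(o, B) = -6 + ((B + B)/(o + o))/3 = -6 + ((2*B)/((2*o)))/3 = -6 + ((2*B)*(1/(2*o)))/3 = -6 + (B/o)/3 = -6 + B/(3*o))
h = -29475 (h = 225*(181 - 312) = 225*(-131) = -29475)
w(W) = -6 + 163*W/162 (w(W) = W + (-6 + (1/3)*W/54) = W + (-6 + (1/3)*W*(1/54)) = W + (-6 + W/162) = -6 + 163*W/162)
1/(6242131 + w(h)) = 1/(6242131 + (-6 + (163/162)*(-29475))) = 1/(6242131 + (-6 - 533825/18)) = 1/(6242131 - 533933/18) = 1/(111824425/18) = 18/111824425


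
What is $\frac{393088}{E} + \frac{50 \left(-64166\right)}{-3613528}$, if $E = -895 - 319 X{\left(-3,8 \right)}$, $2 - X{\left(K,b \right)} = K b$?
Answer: $- \frac{347738356441}{8301177198} \approx -41.89$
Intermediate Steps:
$X{\left(K,b \right)} = 2 - K b$
$E = -9189$ ($E = -895 - 319 \left(2 - \left(-3\right) 8\right) = -895 - 319 \left(2 + 24\right) = -895 - 8294 = -9189$)
$\frac{393088}{E} + \frac{50 \left(-64166\right)}{-3613528} = \frac{393088}{-9189} + \frac{50 \left(-64166\right)}{-3613528} = 393088 \left(- \frac{1}{9189}\right) - - \frac{802075}{903382} = - \frac{393088}{9189} + \frac{802075}{903382} = - \frac{347738356441}{8301177198}$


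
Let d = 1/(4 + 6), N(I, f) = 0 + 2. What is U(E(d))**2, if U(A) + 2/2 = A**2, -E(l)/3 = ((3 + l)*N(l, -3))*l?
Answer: 37810201/6250000 ≈ 6.0496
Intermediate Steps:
N(I, f) = 2
d = 1/10 ≈ 0.10000
E(l) = -3*l*(6 + 2*l) (E(l) = -3*(3 + l)*2*l = -3*(6 + 2*l)*l = -3*l*(6 + 2*l))
U(A) = -1 + A**2
U(E(d))**2 = (-1 + (-6*1/10*(3 + 1/10))**2)**2 = (-1 + (-6*1/10*31/10)**2)**2 = (-1 + (-93/50)**2)**2 = (-1 + 8649/2500)**2 = (6149/2500)**2 = 37810201/6250000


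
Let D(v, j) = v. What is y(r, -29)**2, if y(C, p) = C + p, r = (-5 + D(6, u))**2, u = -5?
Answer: 784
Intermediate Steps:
r = 1 (r = (-5 + 6)**2 = 1**2 = 1)
y(r, -29)**2 = (1 - 29)**2 = (-28)**2 = 784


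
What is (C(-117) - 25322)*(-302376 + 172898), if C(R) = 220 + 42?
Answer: 3244718680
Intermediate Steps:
C(R) = 262
(C(-117) - 25322)*(-302376 + 172898) = (262 - 25322)*(-302376 + 172898) = -25060*(-129478) = 3244718680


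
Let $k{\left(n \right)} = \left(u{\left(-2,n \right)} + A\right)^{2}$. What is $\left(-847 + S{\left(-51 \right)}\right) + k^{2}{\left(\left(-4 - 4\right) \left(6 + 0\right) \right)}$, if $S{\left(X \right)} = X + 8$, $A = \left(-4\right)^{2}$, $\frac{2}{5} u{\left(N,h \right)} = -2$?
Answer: $13751$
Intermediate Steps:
$u{\left(N,h \right)} = -5$ ($u{\left(N,h \right)} = \frac{5}{2} \left(-2\right) = -5$)
$A = 16$
$S{\left(X \right)} = 8 + X$
$k{\left(n \right)} = 121$ ($k{\left(n \right)} = \left(-5 + 16\right)^{2} = 11^{2} = 121$)
$\left(-847 + S{\left(-51 \right)}\right) + k^{2}{\left(\left(-4 - 4\right) \left(6 + 0\right) \right)} = \left(-847 + \left(8 - 51\right)\right) + 121^{2} = \left(-847 - 43\right) + 14641 = -890 + 14641 = 13751$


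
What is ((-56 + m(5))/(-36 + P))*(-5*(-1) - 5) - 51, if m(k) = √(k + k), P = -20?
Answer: -51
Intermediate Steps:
m(k) = √2*√k (m(k) = √(2*k) = √2*√k)
((-56 + m(5))/(-36 + P))*(-5*(-1) - 5) - 51 = ((-56 + √2*√5)/(-36 - 20))*(-5*(-1) - 5) - 51 = ((-56 + √10)/(-56))*(5 - 5) - 51 = ((-56 + √10)*(-1/56))*0 - 51 = (1 - √10/56)*0 - 51 = 0 - 51 = -51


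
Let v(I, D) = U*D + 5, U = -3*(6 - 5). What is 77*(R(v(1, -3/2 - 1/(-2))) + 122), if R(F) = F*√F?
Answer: 9394 + 1232*√2 ≈ 11136.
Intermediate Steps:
U = -3 (U = -3*1 = -3)
v(I, D) = 5 - 3*D (v(I, D) = -3*D + 5 = 5 - 3*D)
R(F) = F^(3/2)
77*(R(v(1, -3/2 - 1/(-2))) + 122) = 77*((5 - 3*(-3/2 - 1/(-2)))^(3/2) + 122) = 77*((5 - 3*(-3*½ - 1*(-½)))^(3/2) + 122) = 77*((5 - 3*(-3/2 + ½))^(3/2) + 122) = 77*((5 - 3*(-1))^(3/2) + 122) = 77*((5 + 3)^(3/2) + 122) = 77*(8^(3/2) + 122) = 77*(16*√2 + 122) = 77*(122 + 16*√2) = 9394 + 1232*√2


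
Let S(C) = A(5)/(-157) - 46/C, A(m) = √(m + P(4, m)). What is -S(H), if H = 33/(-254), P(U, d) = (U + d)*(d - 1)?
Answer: -11684/33 + √41/157 ≈ -354.02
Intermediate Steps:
P(U, d) = (-1 + d)*(U + d) (P(U, d) = (U + d)*(-1 + d) = (-1 + d)*(U + d))
A(m) = √(-4 + m² + 4*m) (A(m) = √(m + (m² - 1*4 - m + 4*m)) = √(m + (m² - 4 - m + 4*m)) = √(m + (-4 + m² + 3*m)) = √(-4 + m² + 4*m))
H = -33/254 (H = 33*(-1/254) = -33/254 ≈ -0.12992)
S(C) = -46/C - √41/157 (S(C) = √(-4 + 5² + 4*5)/(-157) - 46/C = √(-4 + 25 + 20)*(-1/157) - 46/C = √41*(-1/157) - 46/C = -√41/157 - 46/C = -46/C - √41/157)
-S(H) = -(-46/(-33/254) - √41/157) = -(-46*(-254/33) - √41/157) = -(11684/33 - √41/157) = -11684/33 + √41/157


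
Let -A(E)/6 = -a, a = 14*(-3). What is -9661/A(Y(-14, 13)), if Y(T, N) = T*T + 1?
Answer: 9661/252 ≈ 38.337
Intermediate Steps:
Y(T, N) = 1 + T² (Y(T, N) = T² + 1 = 1 + T²)
a = -42
A(E) = -252 (A(E) = -(-6)*(-42) = -6*42 = -252)
-9661/A(Y(-14, 13)) = -9661/(-252) = -9661*(-1/252) = 9661/252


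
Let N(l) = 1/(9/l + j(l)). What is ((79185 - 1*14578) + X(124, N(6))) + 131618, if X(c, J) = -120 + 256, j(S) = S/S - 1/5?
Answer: 196361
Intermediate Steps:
j(S) = ⅘ (j(S) = 1 - 1*⅕ = 1 - ⅕ = ⅘)
N(l) = 1/(⅘ + 9/l) (N(l) = 1/(9/l + ⅘) = 1/(⅘ + 9/l))
X(c, J) = 136
((79185 - 1*14578) + X(124, N(6))) + 131618 = ((79185 - 1*14578) + 136) + 131618 = ((79185 - 14578) + 136) + 131618 = (64607 + 136) + 131618 = 64743 + 131618 = 196361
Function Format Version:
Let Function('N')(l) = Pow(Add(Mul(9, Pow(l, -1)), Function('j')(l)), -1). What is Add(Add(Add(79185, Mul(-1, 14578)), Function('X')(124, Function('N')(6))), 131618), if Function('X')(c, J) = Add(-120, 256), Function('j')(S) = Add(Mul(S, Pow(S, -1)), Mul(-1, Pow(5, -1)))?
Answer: 196361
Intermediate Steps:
Function('j')(S) = Rational(4, 5) (Function('j')(S) = Add(1, Mul(-1, Rational(1, 5))) = Add(1, Rational(-1, 5)) = Rational(4, 5))
Function('N')(l) = Pow(Add(Rational(4, 5), Mul(9, Pow(l, -1))), -1) (Function('N')(l) = Pow(Add(Mul(9, Pow(l, -1)), Rational(4, 5)), -1) = Pow(Add(Rational(4, 5), Mul(9, Pow(l, -1))), -1))
Function('X')(c, J) = 136
Add(Add(Add(79185, Mul(-1, 14578)), Function('X')(124, Function('N')(6))), 131618) = Add(Add(Add(79185, Mul(-1, 14578)), 136), 131618) = Add(Add(Add(79185, -14578), 136), 131618) = Add(Add(64607, 136), 131618) = Add(64743, 131618) = 196361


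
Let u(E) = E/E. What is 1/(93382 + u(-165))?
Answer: 1/93383 ≈ 1.0709e-5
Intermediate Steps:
u(E) = 1
1/(93382 + u(-165)) = 1/(93382 + 1) = 1/93383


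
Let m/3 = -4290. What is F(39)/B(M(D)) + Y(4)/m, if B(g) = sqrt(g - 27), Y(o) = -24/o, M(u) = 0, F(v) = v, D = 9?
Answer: 1/2145 - 13*I*sqrt(3)/3 ≈ 0.0004662 - 7.5056*I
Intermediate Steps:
m = -12870 (m = 3*(-4290) = -12870)
B(g) = sqrt(-27 + g)
F(39)/B(M(D)) + Y(4)/m = 39/(sqrt(-27 + 0)) - 24/4/(-12870) = 39/(sqrt(-27)) - 24*1/4*(-1/12870) = 39/((3*I*sqrt(3))) - 6*(-1/12870) = 39*(-I*sqrt(3)/9) + 1/2145 = -13*I*sqrt(3)/3 + 1/2145 = 1/2145 - 13*I*sqrt(3)/3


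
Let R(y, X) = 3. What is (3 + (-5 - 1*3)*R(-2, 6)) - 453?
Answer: -474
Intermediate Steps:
(3 + (-5 - 1*3)*R(-2, 6)) - 453 = (3 + (-5 - 1*3)*3) - 453 = (3 + (-5 - 3)*3) - 453 = (3 - 8*3) - 453 = (3 - 24) - 453 = -21 - 453 = -474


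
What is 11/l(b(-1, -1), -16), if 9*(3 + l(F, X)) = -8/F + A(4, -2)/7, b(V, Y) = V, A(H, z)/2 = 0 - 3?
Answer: -693/139 ≈ -4.9856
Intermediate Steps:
A(H, z) = -6 (A(H, z) = 2*(0 - 3) = 2*(-3) = -6)
l(F, X) = -65/21 - 8/(9*F) (l(F, X) = -3 + (-8/F - 6/7)/9 = -3 + (-6/7 - 8/F)/9 = -3 + (-2/21 - 8/(9*F)) = -65/21 - 8/(9*F))
11/l(b(-1, -1), -16) = 11/(((1/63)*(-56 - 195*(-1))/(-1))) = 11/(((1/63)*(-1)*(-56 + 195))) = 11/(((1/63)*(-1)*139)) = 11/(-139/63) = 11*(-63/139) = -693/139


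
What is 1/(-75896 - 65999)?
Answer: -1/141895 ≈ -7.0475e-6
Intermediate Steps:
1/(-75896 - 65999) = 1/(-141895) = -1/141895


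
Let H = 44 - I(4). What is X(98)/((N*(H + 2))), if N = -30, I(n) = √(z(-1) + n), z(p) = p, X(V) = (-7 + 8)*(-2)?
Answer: 46/31695 + √3/31695 ≈ 0.0015060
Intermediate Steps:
X(V) = -2 (X(V) = 1*(-2) = -2)
I(n) = √(-1 + n)
H = 44 - √3 (H = 44 - √(-1 + 4) = 44 - √3 ≈ 42.268)
X(98)/((N*(H + 2))) = -2*(-1/(30*((44 - √3) + 2))) = -2*(-1/(30*(46 - √3))) = -2/(-1380 + 30*√3)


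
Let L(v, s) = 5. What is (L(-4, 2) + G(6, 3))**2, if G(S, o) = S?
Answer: 121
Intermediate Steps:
(L(-4, 2) + G(6, 3))**2 = (5 + 6)**2 = 11**2 = 121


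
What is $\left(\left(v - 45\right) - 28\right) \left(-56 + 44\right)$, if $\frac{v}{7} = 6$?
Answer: $372$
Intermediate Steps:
$v = 42$ ($v = 7 \cdot 6 = 42$)
$\left(\left(v - 45\right) - 28\right) \left(-56 + 44\right) = \left(\left(42 - 45\right) - 28\right) \left(-56 + 44\right) = \left(-3 - 28\right) \left(-12\right) = \left(-31\right) \left(-12\right) = 372$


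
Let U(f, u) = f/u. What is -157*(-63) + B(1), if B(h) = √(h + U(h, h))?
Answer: 9891 + √2 ≈ 9892.4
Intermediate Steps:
B(h) = √(1 + h) (B(h) = √(h + h/h) = √(h + 1) = √(1 + h))
-157*(-63) + B(1) = -157*(-63) + √(1 + 1) = 9891 + √2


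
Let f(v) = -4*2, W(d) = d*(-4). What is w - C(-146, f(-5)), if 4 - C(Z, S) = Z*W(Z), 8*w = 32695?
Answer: -649449/8 ≈ -81181.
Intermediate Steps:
W(d) = -4*d
f(v) = -8
w = 32695/8 (w = (⅛)*32695 = 32695/8 ≈ 4086.9)
C(Z, S) = 4 + 4*Z² (C(Z, S) = 4 - Z*(-4*Z) = 4 - (-4)*Z² = 4 + 4*Z²)
w - C(-146, f(-5)) = 32695/8 - (4 + 4*(-146)²) = 32695/8 - (4 + 4*21316) = 32695/8 - (4 + 85264) = 32695/8 - 1*85268 = 32695/8 - 85268 = -649449/8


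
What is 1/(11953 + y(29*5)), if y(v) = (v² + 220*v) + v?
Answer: 1/65023 ≈ 1.5379e-5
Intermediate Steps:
y(v) = v² + 221*v
1/(11953 + y(29*5)) = 1/(11953 + (29*5)*(221 + 29*5)) = 1/(11953 + 145*(221 + 145)) = 1/(11953 + 145*366) = 1/(11953 + 53070) = 1/65023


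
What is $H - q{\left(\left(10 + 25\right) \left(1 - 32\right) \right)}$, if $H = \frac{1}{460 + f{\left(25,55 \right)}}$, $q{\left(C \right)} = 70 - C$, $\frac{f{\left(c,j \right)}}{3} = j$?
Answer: $- \frac{721874}{625} \approx -1155.0$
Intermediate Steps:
$f{\left(c,j \right)} = 3 j$
$H = \frac{1}{625}$ ($H = \frac{1}{460 + 3 \cdot 55} = \frac{1}{460 + 165} = \frac{1}{625} \approx 0.0016$)
$H - q{\left(\left(10 + 25\right) \left(1 - 32\right) \right)} = \frac{1}{625} - \left(70 - \left(10 + 25\right) \left(1 - 32\right)\right) = \frac{1}{625} - \left(70 - 35 \left(-31\right)\right) = \frac{1}{625} - \left(70 - -1085\right) = \frac{1}{625} - \left(70 + 1085\right) = \frac{1}{625} - 1155 = - \frac{721874}{625}$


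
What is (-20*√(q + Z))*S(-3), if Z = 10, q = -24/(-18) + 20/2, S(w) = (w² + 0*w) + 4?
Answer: -2080*√3/3 ≈ -1200.9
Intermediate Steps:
S(w) = 4 + w² (S(w) = (w² + 0) + 4 = w² + 4 = 4 + w²)
q = 34/3 (q = -24*(-1/18) + 20*(½) = 4/3 + 10 = 34/3 ≈ 11.333)
(-20*√(q + Z))*S(-3) = (-20*√(34/3 + 10))*(4 + (-3)²) = (-160*√3/3)*(4 + 9) = -160*√3/3*13 = -2080*√3/3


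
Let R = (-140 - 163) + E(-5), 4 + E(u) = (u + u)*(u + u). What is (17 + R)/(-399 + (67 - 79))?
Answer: 190/411 ≈ 0.46229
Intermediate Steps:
E(u) = -4 + 4*u**2 (E(u) = -4 + (u + u)*(u + u) = -4 + (2*u)*(2*u) = -4 + 4*u**2)
R = -207 (R = (-140 - 163) + (-4 + 4*(-5)**2) = -303 + (-4 + 4*25) = -303 + (-4 + 100) = -303 + 96 = -207)
(17 + R)/(-399 + (67 - 79)) = (17 - 207)/(-399 + (67 - 79)) = -190/(-399 - 12) = -190/(-411) = -190*(-1/411) = 190/411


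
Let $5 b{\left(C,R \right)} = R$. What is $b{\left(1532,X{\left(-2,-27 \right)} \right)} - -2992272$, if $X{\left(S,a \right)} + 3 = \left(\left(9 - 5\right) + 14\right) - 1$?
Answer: $\frac{14961374}{5} \approx 2.9923 \cdot 10^{6}$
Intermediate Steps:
$X{\left(S,a \right)} = 14$ ($X{\left(S,a \right)} = -3 + \left(\left(\left(9 - 5\right) + 14\right) - 1\right) = -3 + \left(\left(4 + 14\right) - 1\right) = -3 + \left(18 - 1\right) = -3 + 17 = 14$)
$b{\left(C,R \right)} = \frac{R}{5}$
$b{\left(1532,X{\left(-2,-27 \right)} \right)} - -2992272 = \frac{1}{5} \cdot 14 - -2992272 = \frac{14}{5} + 2992272 = \frac{14961374}{5}$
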